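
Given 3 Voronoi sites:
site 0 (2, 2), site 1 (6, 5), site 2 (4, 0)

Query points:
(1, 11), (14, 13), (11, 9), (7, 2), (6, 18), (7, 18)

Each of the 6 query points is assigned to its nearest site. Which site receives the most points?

(1, 11) — d² to each: site 0:82, site 1:61, site 2:130 → nearest is site 1
(14, 13) — d² to each: site 0:265, site 1:128, site 2:269 → nearest is site 1
(11, 9) — d² to each: site 0:130, site 1:41, site 2:130 → nearest is site 1
(7, 2) — d² to each: site 0:25, site 1:10, site 2:13 → nearest is site 1
(6, 18) — d² to each: site 0:272, site 1:169, site 2:328 → nearest is site 1
(7, 18) — d² to each: site 0:281, site 1:170, site 2:333 → nearest is site 1
Tally — site 1:6. site 1 captures the most (6).

site 1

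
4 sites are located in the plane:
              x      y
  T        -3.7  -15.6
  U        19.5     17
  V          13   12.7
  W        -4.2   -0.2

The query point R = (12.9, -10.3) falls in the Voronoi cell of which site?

Since √ is increasing, it suffices to compare squared distances:
|RT|² = (12.9−(-3.7))² + (-10.3−(-15.6))² = 275.56 + 28.09 = 303.65
|RU|² = (12.9−19.5)² + (-10.3−17)² = 43.56 + 745.29 = 788.85
|RV|² = (12.9−13)² + (-10.3−12.7)² = 0.01 + 529 = 529.01
|RW|² = (12.9−(-4.2))² + (-10.3−(-0.2))² = 292.41 + 102.01 = 394.42
T is nearest.

T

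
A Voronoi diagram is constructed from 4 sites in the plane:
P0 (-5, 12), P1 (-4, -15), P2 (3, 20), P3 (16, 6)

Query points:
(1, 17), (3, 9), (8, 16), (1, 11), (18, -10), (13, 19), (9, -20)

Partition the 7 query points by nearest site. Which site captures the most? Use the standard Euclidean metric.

P2

(1, 17) — d² to each: P0:61, P1:1049, P2:13, P3:346 → nearest is P2
(3, 9) — d² to each: P0:73, P1:625, P2:121, P3:178 → nearest is P0
(8, 16) — d² to each: P0:185, P1:1105, P2:41, P3:164 → nearest is P2
(1, 11) — d² to each: P0:37, P1:701, P2:85, P3:250 → nearest is P0
(18, -10) — d² to each: P0:1013, P1:509, P2:1125, P3:260 → nearest is P3
(13, 19) — d² to each: P0:373, P1:1445, P2:101, P3:178 → nearest is P2
(9, -20) — d² to each: P0:1220, P1:194, P2:1636, P3:725 → nearest is P1
Tally — P0:2, P1:1, P2:3, P3:1. P2 captures the most (3).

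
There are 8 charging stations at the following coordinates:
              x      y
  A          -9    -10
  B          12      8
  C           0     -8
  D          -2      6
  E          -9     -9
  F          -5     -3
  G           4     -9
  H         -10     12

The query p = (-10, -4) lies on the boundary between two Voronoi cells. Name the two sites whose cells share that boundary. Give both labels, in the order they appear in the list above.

Squared distances from p to each site:
|pA|² = 1 + 36 = 37
|pB|² = 484 + 144 = 628
|pC|² = 100 + 16 = 116
|pD|² = 64 + 100 = 164
|pE|² = 1 + 25 = 26
|pF|² = 25 + 1 = 26
|pG|² = 196 + 25 = 221
|pH|² = 0 + 256 = 256
p is equidistant from E and F (both at squared distance 26), and every other site is strictly farther — so p lies on the E–F Voronoi edge.

E and F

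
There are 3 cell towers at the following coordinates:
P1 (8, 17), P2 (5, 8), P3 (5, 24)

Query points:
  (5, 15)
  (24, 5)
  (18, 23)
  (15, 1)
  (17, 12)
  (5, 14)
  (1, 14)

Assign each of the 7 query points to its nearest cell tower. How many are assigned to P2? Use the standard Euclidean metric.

(5, 15) — d² to each: P1:13, P2:49, P3:81 → nearest is P1
(24, 5) — d² to each: P1:400, P2:370, P3:722 → nearest is P2
(18, 23) — d² to each: P1:136, P2:394, P3:170 → nearest is P1
(15, 1) — d² to each: P1:305, P2:149, P3:629 → nearest is P2
(17, 12) — d² to each: P1:106, P2:160, P3:288 → nearest is P1
(5, 14) — d² to each: P1:18, P2:36, P3:100 → nearest is P1
(1, 14) — d² to each: P1:58, P2:52, P3:116 → nearest is P2
3 of the 7 points have P2 as nearest.

3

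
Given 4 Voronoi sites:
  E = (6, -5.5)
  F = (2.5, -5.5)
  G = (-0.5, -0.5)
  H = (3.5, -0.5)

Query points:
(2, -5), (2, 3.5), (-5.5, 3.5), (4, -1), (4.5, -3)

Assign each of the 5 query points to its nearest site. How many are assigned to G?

(2, -5) — d² to each: E:16.25, F:0.5, G:26.5, H:22.5 → nearest is F
(2, 3.5) — d² to each: E:97, F:81.25, G:22.25, H:18.25 → nearest is H
(-5.5, 3.5) — d² to each: E:213.25, F:145, G:41, H:97 → nearest is G
(4, -1) — d² to each: E:24.25, F:22.5, G:20.5, H:0.5 → nearest is H
(4.5, -3) — d² to each: E:8.5, F:10.25, G:31.25, H:7.25 → nearest is H
1 of the 5 points has G as nearest.

1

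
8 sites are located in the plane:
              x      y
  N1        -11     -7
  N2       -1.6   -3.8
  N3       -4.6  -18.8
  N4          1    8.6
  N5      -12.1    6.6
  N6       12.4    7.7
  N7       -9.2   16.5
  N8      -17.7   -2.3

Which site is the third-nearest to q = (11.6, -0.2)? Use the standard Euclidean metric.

Since √ is increasing, it suffices to compare squared distances:
|qN1|² = 510.76 + 46.24 = 557
|qN2|² = 174.24 + 12.96 = 187.2
|qN3|² = 262.44 + 345.96 = 608.4
|qN4|² = 112.36 + 77.44 = 189.8
|qN5|² = 561.69 + 46.24 = 607.93
|qN6|² = 0.64 + 62.41 = 63.05
|qN7|² = 432.64 + 278.89 = 711.53
|qN8|² = 858.49 + 4.41 = 862.9
Sorted ascending: N6, N2, N4, N1, … — the third-nearest is N4.

N4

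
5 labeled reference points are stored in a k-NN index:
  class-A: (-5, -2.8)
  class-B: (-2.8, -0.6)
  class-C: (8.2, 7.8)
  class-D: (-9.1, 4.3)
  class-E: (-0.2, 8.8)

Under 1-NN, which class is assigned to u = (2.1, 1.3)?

class-B

Since √ is increasing, it suffices to compare squared distances:
d²(u, class-A) = (2.1−(-5))² + (1.3−(-2.8))² = 50.41 + 16.81 = 67.22
d²(u, class-B) = (2.1−(-2.8))² + (1.3−(-0.6))² = 24.01 + 3.61 = 27.62
d²(u, class-C) = (2.1−8.2)² + (1.3−7.8)² = 37.21 + 42.25 = 79.46
d²(u, class-D) = (2.1−(-9.1))² + (1.3−4.3)² = 125.44 + 9 = 134.44
d²(u, class-E) = (2.1−(-0.2))² + (1.3−8.8)² = 5.29 + 56.25 = 61.54
Minimum is at class-B.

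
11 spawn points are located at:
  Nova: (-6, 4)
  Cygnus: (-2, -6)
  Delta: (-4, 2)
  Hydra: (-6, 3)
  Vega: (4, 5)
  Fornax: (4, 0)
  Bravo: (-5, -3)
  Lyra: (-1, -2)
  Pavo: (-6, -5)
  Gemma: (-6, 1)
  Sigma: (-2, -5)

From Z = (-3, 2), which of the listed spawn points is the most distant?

Since √ is increasing, it suffices to compare squared distances:
d²(Z, Nova) = 9 + 4 = 13
d²(Z, Cygnus) = 1 + 64 = 65
d²(Z, Delta) = 1 + 0 = 1
d²(Z, Hydra) = 9 + 1 = 10
d²(Z, Vega) = 49 + 9 = 58
d²(Z, Fornax) = 49 + 4 = 53
d²(Z, Bravo) = 4 + 25 = 29
d²(Z, Lyra) = 4 + 16 = 20
d²(Z, Pavo) = 9 + 49 = 58
d²(Z, Gemma) = 9 + 1 = 10
d²(Z, Sigma) = 1 + 49 = 50
The largest is to Cygnus.

Cygnus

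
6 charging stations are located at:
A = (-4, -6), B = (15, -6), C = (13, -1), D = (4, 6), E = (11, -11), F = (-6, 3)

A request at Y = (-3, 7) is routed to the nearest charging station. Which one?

Squared Euclidean distances:
|YA|² = (-3−(-4))² + (7−(-6))² = 1 + 169 = 170
|YB|² = (-3−15)² + (7−(-6))² = 324 + 169 = 493
|YC|² = (-3−13)² + (7−(-1))² = 256 + 64 = 320
|YD|² = (-3−4)² + (7−6)² = 49 + 1 = 50
|YE|² = (-3−11)² + (7−(-11))² = 196 + 324 = 520
|YF|² = (-3−(-6))² + (7−3)² = 9 + 16 = 25
F is nearest.

F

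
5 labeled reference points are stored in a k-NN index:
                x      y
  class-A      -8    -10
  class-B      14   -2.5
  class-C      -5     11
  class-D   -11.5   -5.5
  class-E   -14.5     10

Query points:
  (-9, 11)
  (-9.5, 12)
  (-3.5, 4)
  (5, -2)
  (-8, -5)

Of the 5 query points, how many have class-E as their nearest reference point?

0

(-9, 11) — d² to each: class-A:442, class-B:711.25, class-C:16, class-D:278.5, class-E:31.25 → nearest is class-C
(-9.5, 12) — d² to each: class-A:486.25, class-B:762.5, class-C:21.25, class-D:310.25, class-E:29 → nearest is class-C
(-3.5, 4) — d² to each: class-A:216.25, class-B:348.5, class-C:51.25, class-D:154.25, class-E:157 → nearest is class-C
(5, -2) — d² to each: class-A:233, class-B:81.25, class-C:269, class-D:284.5, class-E:524.25 → nearest is class-B
(-8, -5) — d² to each: class-A:25, class-B:490.25, class-C:265, class-D:12.5, class-E:267.25 → nearest is class-D
0 of the 5 points have class-E as nearest.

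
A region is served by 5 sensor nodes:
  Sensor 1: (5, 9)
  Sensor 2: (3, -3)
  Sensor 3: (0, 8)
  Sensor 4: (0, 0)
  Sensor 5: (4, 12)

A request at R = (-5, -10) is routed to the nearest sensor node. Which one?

Sensor 2

Since √ is increasing, it suffices to compare squared distances:
d²(R, Sensor 1) = (-5−5)² + (-10−9)² = 100 + 361 = 461
d²(R, Sensor 2) = (-5−3)² + (-10−(-3))² = 64 + 49 = 113
d²(R, Sensor 3) = (-5−0)² + (-10−8)² = 25 + 324 = 349
d²(R, Sensor 4) = (-5−0)² + (-10−0)² = 25 + 100 = 125
d²(R, Sensor 5) = (-5−4)² + (-10−12)² = 81 + 484 = 565
Sensor 2 is nearest.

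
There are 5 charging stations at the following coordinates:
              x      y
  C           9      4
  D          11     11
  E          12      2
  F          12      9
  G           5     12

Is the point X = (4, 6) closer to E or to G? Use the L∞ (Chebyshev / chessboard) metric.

G

d(X,E) = max(8, 4) = 8
d(X,G) = max(1, 6) = 6
8 > 6, so G is closer.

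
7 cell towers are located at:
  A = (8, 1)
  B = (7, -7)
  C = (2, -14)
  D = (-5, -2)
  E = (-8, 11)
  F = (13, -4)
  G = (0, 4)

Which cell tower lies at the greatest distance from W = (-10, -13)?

F

Since √ is increasing, it suffices to compare squared distances:
|WA|² = 324 + 196 = 520
|WB|² = 289 + 36 = 325
|WC|² = 144 + 1 = 145
|WD|² = 25 + 121 = 146
|WE|² = 4 + 576 = 580
|WF|² = 529 + 81 = 610
|WG|² = 100 + 289 = 389
The largest is to F.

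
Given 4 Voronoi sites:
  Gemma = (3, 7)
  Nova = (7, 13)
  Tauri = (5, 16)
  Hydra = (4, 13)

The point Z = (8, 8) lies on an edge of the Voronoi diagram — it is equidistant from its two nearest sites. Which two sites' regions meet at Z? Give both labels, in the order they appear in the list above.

Squared distances from Z to each site:
d²(Z, Gemma) = 25 + 1 = 26
d²(Z, Nova) = 1 + 25 = 26
d²(Z, Tauri) = 9 + 64 = 73
d²(Z, Hydra) = 16 + 25 = 41
Z is equidistant from Gemma and Nova (both at squared distance 26), and every other site is strictly farther — so Z lies on the Gemma–Nova Voronoi edge.

Gemma and Nova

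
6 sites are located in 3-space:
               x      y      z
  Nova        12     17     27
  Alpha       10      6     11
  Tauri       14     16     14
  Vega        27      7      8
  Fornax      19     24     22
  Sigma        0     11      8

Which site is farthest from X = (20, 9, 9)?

Since √ is increasing, it suffices to compare squared distances:
d²(X, Nova) = (20−12)² + (9−17)² + (9−27)² = 64 + 64 + 324 = 452
d²(X, Alpha) = (20−10)² + (9−6)² + (9−11)² = 100 + 9 + 4 = 113
d²(X, Tauri) = (20−14)² + (9−16)² + (9−14)² = 36 + 49 + 25 = 110
d²(X, Vega) = (20−27)² + (9−7)² + (9−8)² = 49 + 4 + 1 = 54
d²(X, Fornax) = (20−19)² + (9−24)² + (9−22)² = 1 + 225 + 169 = 395
d²(X, Sigma) = (20−0)² + (9−11)² + (9−8)² = 400 + 4 + 1 = 405
The largest is to Nova.

Nova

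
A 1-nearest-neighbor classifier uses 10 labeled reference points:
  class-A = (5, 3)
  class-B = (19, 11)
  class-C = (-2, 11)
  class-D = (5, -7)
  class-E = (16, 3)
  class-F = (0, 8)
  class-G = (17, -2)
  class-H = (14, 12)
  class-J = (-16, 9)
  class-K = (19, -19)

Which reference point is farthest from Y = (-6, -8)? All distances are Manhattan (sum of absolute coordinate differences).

d(Y, class-A) = 11 + 11 = 22
d(Y, class-B) = 25 + 19 = 44
d(Y, class-C) = 4 + 19 = 23
d(Y, class-D) = 11 + 1 = 12
d(Y, class-E) = 22 + 11 = 33
d(Y, class-F) = 6 + 16 = 22
d(Y, class-G) = 23 + 6 = 29
d(Y, class-H) = 20 + 20 = 40
d(Y, class-J) = 10 + 17 = 27
d(Y, class-K) = 25 + 11 = 36
The largest is to class-B.

class-B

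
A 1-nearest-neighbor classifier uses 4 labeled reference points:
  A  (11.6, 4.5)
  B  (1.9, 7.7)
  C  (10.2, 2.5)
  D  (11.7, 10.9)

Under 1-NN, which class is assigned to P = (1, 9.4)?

B

Squared Euclidean distances:
|PA|² = (1−11.6)² + (9.4−4.5)² = 112.36 + 24.01 = 136.37
|PB|² = (1−1.9)² + (9.4−7.7)² = 0.81 + 2.89 = 3.7
|PC|² = (1−10.2)² + (9.4−2.5)² = 84.64 + 47.61 = 132.25
|PD|² = (1−11.7)² + (9.4−10.9)² = 114.49 + 2.25 = 116.74
The smallest is to B, so P lies in the Voronoi region of B.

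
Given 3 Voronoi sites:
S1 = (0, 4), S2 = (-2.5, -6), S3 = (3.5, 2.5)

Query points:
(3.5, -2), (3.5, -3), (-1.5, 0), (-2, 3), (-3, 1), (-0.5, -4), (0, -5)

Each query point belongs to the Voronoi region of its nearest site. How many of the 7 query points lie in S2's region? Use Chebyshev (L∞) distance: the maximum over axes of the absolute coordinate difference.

2

(3.5, -2) — d to each: S1:6, S2:6, S3:4.5 → nearest is S3
(3.5, -3) — d to each: S1:7, S2:6, S3:5.5 → nearest is S3
(-1.5, 0) — d to each: S1:4, S2:6, S3:5 → nearest is S1
(-2, 3) — d to each: S1:2, S2:9, S3:5.5 → nearest is S1
(-3, 1) — d to each: S1:3, S2:7, S3:6.5 → nearest is S1
(-0.5, -4) — d to each: S1:8, S2:2, S3:6.5 → nearest is S2
(0, -5) — d to each: S1:9, S2:2.5, S3:7.5 → nearest is S2
2 of the 7 points have S2 as nearest.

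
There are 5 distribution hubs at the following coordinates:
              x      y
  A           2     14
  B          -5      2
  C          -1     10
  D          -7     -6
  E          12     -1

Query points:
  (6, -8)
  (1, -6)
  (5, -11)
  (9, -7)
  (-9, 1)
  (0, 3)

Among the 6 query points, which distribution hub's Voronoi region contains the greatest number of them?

E

(6, -8) — d² to each: A:500, B:221, C:373, D:173, E:85 → nearest is E
(1, -6) — d² to each: A:401, B:100, C:260, D:64, E:146 → nearest is D
(5, -11) — d² to each: A:634, B:269, C:477, D:169, E:149 → nearest is E
(9, -7) — d² to each: A:490, B:277, C:389, D:257, E:45 → nearest is E
(-9, 1) — d² to each: A:290, B:17, C:145, D:53, E:445 → nearest is B
(0, 3) — d² to each: A:125, B:26, C:50, D:130, E:160 → nearest is B
Tally — B:2, D:1, E:3. E captures the most (3).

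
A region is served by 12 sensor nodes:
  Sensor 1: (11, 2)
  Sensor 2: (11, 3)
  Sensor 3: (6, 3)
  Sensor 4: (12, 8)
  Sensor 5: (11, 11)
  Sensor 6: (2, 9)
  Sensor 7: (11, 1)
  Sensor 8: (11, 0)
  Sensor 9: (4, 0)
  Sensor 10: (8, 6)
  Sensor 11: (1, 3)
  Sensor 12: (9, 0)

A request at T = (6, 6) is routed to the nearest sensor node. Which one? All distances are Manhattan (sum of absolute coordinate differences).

d(T, Sensor 1) = 5 + 4 = 9
d(T, Sensor 2) = 5 + 3 = 8
d(T, Sensor 3) = 0 + 3 = 3
d(T, Sensor 4) = 6 + 2 = 8
d(T, Sensor 5) = 5 + 5 = 10
d(T, Sensor 6) = 4 + 3 = 7
d(T, Sensor 7) = 5 + 5 = 10
d(T, Sensor 8) = 5 + 6 = 11
d(T, Sensor 9) = 2 + 6 = 8
d(T, Sensor 10) = 2 + 0 = 2
d(T, Sensor 11) = 5 + 3 = 8
d(T, Sensor 12) = 3 + 6 = 9
Minimum is at Sensor 10.

Sensor 10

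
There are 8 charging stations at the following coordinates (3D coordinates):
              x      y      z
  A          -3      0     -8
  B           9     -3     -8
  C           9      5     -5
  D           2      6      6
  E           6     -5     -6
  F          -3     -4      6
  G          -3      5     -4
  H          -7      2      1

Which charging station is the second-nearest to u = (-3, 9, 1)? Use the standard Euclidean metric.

D

Squared Euclidean distances:
|uA|² = (-3−(-3))² + (9−0)² + (1−(-8))² = 0 + 81 + 81 = 162
|uB|² = (-3−9)² + (9−(-3))² + (1−(-8))² = 144 + 144 + 81 = 369
|uC|² = (-3−9)² + (9−5)² + (1−(-5))² = 144 + 16 + 36 = 196
|uD|² = (-3−2)² + (9−6)² + (1−6)² = 25 + 9 + 25 = 59
|uE|² = (-3−6)² + (9−(-5))² + (1−(-6))² = 81 + 196 + 49 = 326
|uF|² = (-3−(-3))² + (9−(-4))² + (1−6)² = 0 + 169 + 25 = 194
|uG|² = (-3−(-3))² + (9−5)² + (1−(-4))² = 0 + 16 + 25 = 41
|uH|² = (-3−(-7))² + (9−2)² + (1−1)² = 16 + 49 + 0 = 65
Sorted ascending: G, D, H, … — the second-nearest is D.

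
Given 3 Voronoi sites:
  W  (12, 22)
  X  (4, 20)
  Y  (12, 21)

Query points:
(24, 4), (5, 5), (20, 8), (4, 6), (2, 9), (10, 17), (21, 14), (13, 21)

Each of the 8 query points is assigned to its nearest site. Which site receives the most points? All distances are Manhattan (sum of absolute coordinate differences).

(24, 4) — d to each: W:30, X:36, Y:29 → nearest is Y
(5, 5) — d to each: W:24, X:16, Y:23 → nearest is X
(20, 8) — d to each: W:22, X:28, Y:21 → nearest is Y
(4, 6) — d to each: W:24, X:14, Y:23 → nearest is X
(2, 9) — d to each: W:23, X:13, Y:22 → nearest is X
(10, 17) — d to each: W:7, X:9, Y:6 → nearest is Y
(21, 14) — d to each: W:17, X:23, Y:16 → nearest is Y
(13, 21) — d to each: W:2, X:10, Y:1 → nearest is Y
Tally — X:3, Y:5. Y captures the most (5).

Y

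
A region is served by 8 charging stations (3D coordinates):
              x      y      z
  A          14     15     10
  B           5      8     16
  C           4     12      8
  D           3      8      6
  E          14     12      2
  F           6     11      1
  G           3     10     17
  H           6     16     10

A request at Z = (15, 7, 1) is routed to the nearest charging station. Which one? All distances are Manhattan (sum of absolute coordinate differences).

E

d(Z,A) = |15−14| + |7−15| + |1−10| = 1 + 8 + 9 = 18
d(Z,B) = |15−5| + |7−8| + |1−16| = 10 + 1 + 15 = 26
d(Z,C) = |15−4| + |7−12| + |1−8| = 11 + 5 + 7 = 23
d(Z,D) = |15−3| + |7−8| + |1−6| = 12 + 1 + 5 = 18
d(Z,E) = |15−14| + |7−12| + |1−2| = 1 + 5 + 1 = 7
d(Z,F) = |15−6| + |7−11| + |1−1| = 9 + 4 + 0 = 13
d(Z,G) = |15−3| + |7−10| + |1−17| = 12 + 3 + 16 = 31
d(Z,H) = |15−6| + |7−16| + |1−10| = 9 + 9 + 9 = 27
E is nearest.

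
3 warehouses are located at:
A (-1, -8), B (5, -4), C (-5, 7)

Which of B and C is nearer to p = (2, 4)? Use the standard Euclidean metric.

Compare squared distances:
|pB|² = (2−5)² + (4−(-4))² = 9 + 64 = 73
|pC|² = (2−(-5))² + (4−7)² = 49 + 9 = 58
73 > 58, so C is closer.

C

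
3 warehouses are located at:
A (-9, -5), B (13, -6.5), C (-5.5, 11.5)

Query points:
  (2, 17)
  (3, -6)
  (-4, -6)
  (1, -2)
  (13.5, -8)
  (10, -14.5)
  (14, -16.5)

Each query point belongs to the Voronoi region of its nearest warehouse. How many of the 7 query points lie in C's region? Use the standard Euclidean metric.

(2, 17) — d² to each: A:605, B:673.25, C:86.5 → nearest is C
(3, -6) — d² to each: A:145, B:100.25, C:378.5 → nearest is B
(-4, -6) — d² to each: A:26, B:289.25, C:308.5 → nearest is A
(1, -2) — d² to each: A:109, B:164.25, C:224.5 → nearest is A
(13.5, -8) — d² to each: A:515.25, B:2.5, C:741.25 → nearest is B
(10, -14.5) — d² to each: A:451.25, B:73, C:916.25 → nearest is B
(14, -16.5) — d² to each: A:661.25, B:101, C:1164.25 → nearest is B
1 of the 7 points has C as nearest.

1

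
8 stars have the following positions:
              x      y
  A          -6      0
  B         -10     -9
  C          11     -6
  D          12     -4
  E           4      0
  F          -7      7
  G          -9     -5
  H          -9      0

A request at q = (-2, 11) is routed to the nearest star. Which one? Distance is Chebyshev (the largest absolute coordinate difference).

d(q,A) = max(4, 11) = 11
d(q,B) = max(8, 20) = 20
d(q,C) = max(13, 17) = 17
d(q,D) = max(14, 15) = 15
d(q,E) = max(6, 11) = 11
d(q,F) = max(5, 4) = 5
d(q,G) = max(7, 16) = 16
d(q,H) = max(7, 11) = 11
Minimum is at F.

F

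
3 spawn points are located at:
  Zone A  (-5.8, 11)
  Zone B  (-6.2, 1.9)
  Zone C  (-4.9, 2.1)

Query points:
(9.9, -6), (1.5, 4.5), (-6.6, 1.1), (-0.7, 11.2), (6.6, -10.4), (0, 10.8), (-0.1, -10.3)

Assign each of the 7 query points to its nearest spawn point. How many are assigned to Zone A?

2

(9.9, -6) — d² to each: Zone A:535.49, Zone B:321.62, Zone C:284.65 → nearest is Zone C
(1.5, 4.5) — d² to each: Zone A:95.54, Zone B:66.05, Zone C:46.72 → nearest is Zone C
(-6.6, 1.1) — d² to each: Zone A:98.65, Zone B:0.8, Zone C:3.89 → nearest is Zone B
(-0.7, 11.2) — d² to each: Zone A:26.05, Zone B:116.74, Zone C:100.45 → nearest is Zone A
(6.6, -10.4) — d² to each: Zone A:611.72, Zone B:315.13, Zone C:288.5 → nearest is Zone C
(0, 10.8) — d² to each: Zone A:33.68, Zone B:117.65, Zone C:99.7 → nearest is Zone A
(-0.1, -10.3) — d² to each: Zone A:486.18, Zone B:186.05, Zone C:176.8 → nearest is Zone C
2 of the 7 points have Zone A as nearest.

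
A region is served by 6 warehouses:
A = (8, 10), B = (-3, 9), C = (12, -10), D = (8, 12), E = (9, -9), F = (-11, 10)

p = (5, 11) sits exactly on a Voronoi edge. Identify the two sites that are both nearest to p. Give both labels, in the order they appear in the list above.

A and D

Squared distances from p to each site:
|pA|² = (5−8)² + (11−10)² = 9 + 1 = 10
|pB|² = (5−(-3))² + (11−9)² = 64 + 4 = 68
|pC|² = (5−12)² + (11−(-10))² = 49 + 441 = 490
|pD|² = (5−8)² + (11−12)² = 9 + 1 = 10
|pE|² = (5−9)² + (11−(-9))² = 16 + 400 = 416
|pF|² = (5−(-11))² + (11−10)² = 256 + 1 = 257
p is equidistant from A and D (both at squared distance 10), and every other site is strictly farther — so p lies on the A–D Voronoi edge.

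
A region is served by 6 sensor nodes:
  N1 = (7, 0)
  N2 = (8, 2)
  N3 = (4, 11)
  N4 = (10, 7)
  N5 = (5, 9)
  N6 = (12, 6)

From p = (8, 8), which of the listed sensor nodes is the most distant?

Since √ is increasing, it suffices to compare squared distances:
|pN1|² = (8−7)² + (8−0)² = 1 + 64 = 65
|pN2|² = (8−8)² + (8−2)² = 0 + 36 = 36
|pN3|² = (8−4)² + (8−11)² = 16 + 9 = 25
|pN4|² = (8−10)² + (8−7)² = 4 + 1 = 5
|pN5|² = (8−5)² + (8−9)² = 9 + 1 = 10
|pN6|² = (8−12)² + (8−6)² = 16 + 4 = 20
The largest is to N1.

N1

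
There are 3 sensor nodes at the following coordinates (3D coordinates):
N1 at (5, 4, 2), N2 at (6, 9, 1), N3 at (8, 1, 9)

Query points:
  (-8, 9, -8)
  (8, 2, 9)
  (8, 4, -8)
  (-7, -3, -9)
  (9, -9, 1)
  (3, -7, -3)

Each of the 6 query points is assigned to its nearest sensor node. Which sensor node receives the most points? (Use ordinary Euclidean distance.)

N1

(-8, 9, -8) — d² to each: N1:294, N2:277, N3:609 → nearest is N2
(8, 2, 9) — d² to each: N1:62, N2:117, N3:1 → nearest is N3
(8, 4, -8) — d² to each: N1:109, N2:110, N3:298 → nearest is N1
(-7, -3, -9) — d² to each: N1:314, N2:413, N3:565 → nearest is N1
(9, -9, 1) — d² to each: N1:186, N2:333, N3:165 → nearest is N3
(3, -7, -3) — d² to each: N1:150, N2:281, N3:233 → nearest is N1
Tally — N1:3, N2:1, N3:2. N1 captures the most (3).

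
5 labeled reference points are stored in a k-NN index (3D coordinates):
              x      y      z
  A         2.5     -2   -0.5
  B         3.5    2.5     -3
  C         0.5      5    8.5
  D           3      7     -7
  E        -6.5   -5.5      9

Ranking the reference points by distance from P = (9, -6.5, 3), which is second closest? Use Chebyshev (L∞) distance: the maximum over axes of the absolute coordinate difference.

d(P,A) = max(6.5, 4.5, 3.5) = 6.5
d(P,B) = max(5.5, 9, 6) = 9
d(P,C) = max(8.5, 11.5, 5.5) = 11.5
d(P,D) = max(6, 13.5, 10) = 13.5
d(P,E) = max(15.5, 1, 6) = 15.5
Sorted ascending: A, B, C, … — the second-nearest is B.

B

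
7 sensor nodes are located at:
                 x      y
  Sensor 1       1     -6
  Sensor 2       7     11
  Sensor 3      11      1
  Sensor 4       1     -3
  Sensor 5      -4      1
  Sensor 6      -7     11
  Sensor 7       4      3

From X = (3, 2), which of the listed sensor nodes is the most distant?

Sensor 6

Compare squared distances (the ordering matches that of the actual distances):
d²(X, Sensor 1) = (3−1)² + (2−(-6))² = 4 + 64 = 68
d²(X, Sensor 2) = (3−7)² + (2−11)² = 16 + 81 = 97
d²(X, Sensor 3) = (3−11)² + (2−1)² = 64 + 1 = 65
d²(X, Sensor 4) = (3−1)² + (2−(-3))² = 4 + 25 = 29
d²(X, Sensor 5) = (3−(-4))² + (2−1)² = 49 + 1 = 50
d²(X, Sensor 6) = (3−(-7))² + (2−11)² = 100 + 81 = 181
d²(X, Sensor 7) = (3−4)² + (2−3)² = 1 + 1 = 2
The largest is to Sensor 6.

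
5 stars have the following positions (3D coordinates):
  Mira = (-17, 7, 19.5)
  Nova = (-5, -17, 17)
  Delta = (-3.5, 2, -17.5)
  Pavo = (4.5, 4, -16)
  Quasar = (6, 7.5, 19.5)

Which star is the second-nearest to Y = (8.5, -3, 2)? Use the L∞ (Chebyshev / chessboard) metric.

d(Y, Mira) = max(25.5, 10, 17.5) = 25.5
d(Y, Nova) = max(13.5, 14, 15) = 15
d(Y, Delta) = max(12, 5, 19.5) = 19.5
d(Y, Pavo) = max(4, 7, 18) = 18
d(Y, Quasar) = max(2.5, 10.5, 17.5) = 17.5
Sorted ascending: Nova, Quasar, Pavo, … — the second-nearest is Quasar.

Quasar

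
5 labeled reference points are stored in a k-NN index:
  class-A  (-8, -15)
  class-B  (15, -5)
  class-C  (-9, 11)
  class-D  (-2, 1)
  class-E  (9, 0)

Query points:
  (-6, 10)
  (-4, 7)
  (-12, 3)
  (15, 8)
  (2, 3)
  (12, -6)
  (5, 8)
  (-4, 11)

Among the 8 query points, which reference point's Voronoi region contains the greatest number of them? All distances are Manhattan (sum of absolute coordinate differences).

class-C

(-6, 10) — d to each: class-A:27, class-B:36, class-C:4, class-D:13, class-E:25 → nearest is class-C
(-4, 7) — d to each: class-A:26, class-B:31, class-C:9, class-D:8, class-E:20 → nearest is class-D
(-12, 3) — d to each: class-A:22, class-B:35, class-C:11, class-D:12, class-E:24 → nearest is class-C
(15, 8) — d to each: class-A:46, class-B:13, class-C:27, class-D:24, class-E:14 → nearest is class-B
(2, 3) — d to each: class-A:28, class-B:21, class-C:19, class-D:6, class-E:10 → nearest is class-D
(12, -6) — d to each: class-A:29, class-B:4, class-C:38, class-D:21, class-E:9 → nearest is class-B
(5, 8) — d to each: class-A:36, class-B:23, class-C:17, class-D:14, class-E:12 → nearest is class-E
(-4, 11) — d to each: class-A:30, class-B:35, class-C:5, class-D:12, class-E:24 → nearest is class-C
Tally — class-B:2, class-C:3, class-D:2, class-E:1. class-C captures the most (3).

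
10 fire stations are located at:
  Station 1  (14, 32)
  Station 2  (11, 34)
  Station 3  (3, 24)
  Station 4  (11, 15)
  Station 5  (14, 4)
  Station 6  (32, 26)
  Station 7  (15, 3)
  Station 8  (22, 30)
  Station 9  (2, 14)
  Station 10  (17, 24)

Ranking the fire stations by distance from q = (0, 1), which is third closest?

Station 7

Squared Euclidean distances:
d²(q, Station 1) = (0−14)² + (1−32)² = 196 + 961 = 1157
d²(q, Station 2) = (0−11)² + (1−34)² = 121 + 1089 = 1210
d²(q, Station 3) = (0−3)² + (1−24)² = 9 + 529 = 538
d²(q, Station 4) = (0−11)² + (1−15)² = 121 + 196 = 317
d²(q, Station 5) = (0−14)² + (1−4)² = 196 + 9 = 205
d²(q, Station 6) = (0−32)² + (1−26)² = 1024 + 625 = 1649
d²(q, Station 7) = (0−15)² + (1−3)² = 225 + 4 = 229
d²(q, Station 8) = (0−22)² + (1−30)² = 484 + 841 = 1325
d²(q, Station 9) = (0−2)² + (1−14)² = 4 + 169 = 173
d²(q, Station 10) = (0−17)² + (1−24)² = 289 + 529 = 818
Sorted ascending: Station 9, Station 5, Station 7, Station 4, … — the third-nearest is Station 7.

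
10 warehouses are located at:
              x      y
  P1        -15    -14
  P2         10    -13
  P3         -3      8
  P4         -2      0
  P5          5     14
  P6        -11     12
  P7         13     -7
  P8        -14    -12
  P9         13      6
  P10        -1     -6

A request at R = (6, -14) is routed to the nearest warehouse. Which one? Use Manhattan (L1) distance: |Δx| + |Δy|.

d(R,P1) = 21 + 0 = 21
d(R,P2) = 4 + 1 = 5
d(R,P3) = 9 + 22 = 31
d(R,P4) = 8 + 14 = 22
d(R,P5) = 1 + 28 = 29
d(R,P6) = 17 + 26 = 43
d(R,P7) = 7 + 7 = 14
d(R,P8) = 20 + 2 = 22
d(R,P9) = 7 + 20 = 27
d(R, P10) = 7 + 8 = 15
Minimum is at P2.

P2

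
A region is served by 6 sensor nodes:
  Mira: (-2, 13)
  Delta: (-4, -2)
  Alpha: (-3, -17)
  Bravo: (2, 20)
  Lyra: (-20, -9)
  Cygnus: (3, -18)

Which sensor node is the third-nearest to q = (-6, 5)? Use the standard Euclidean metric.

Bravo

Since √ is increasing, it suffices to compare squared distances:
d²(q, Mira) = (-6−(-2))² + (5−13)² = 16 + 64 = 80
d²(q, Delta) = (-6−(-4))² + (5−(-2))² = 4 + 49 = 53
d²(q, Alpha) = (-6−(-3))² + (5−(-17))² = 9 + 484 = 493
d²(q, Bravo) = (-6−2)² + (5−20)² = 64 + 225 = 289
d²(q, Lyra) = (-6−(-20))² + (5−(-9))² = 196 + 196 = 392
d²(q, Cygnus) = (-6−3)² + (5−(-18))² = 81 + 529 = 610
Sorted ascending: Delta, Mira, Bravo, Lyra, … — the third-nearest is Bravo.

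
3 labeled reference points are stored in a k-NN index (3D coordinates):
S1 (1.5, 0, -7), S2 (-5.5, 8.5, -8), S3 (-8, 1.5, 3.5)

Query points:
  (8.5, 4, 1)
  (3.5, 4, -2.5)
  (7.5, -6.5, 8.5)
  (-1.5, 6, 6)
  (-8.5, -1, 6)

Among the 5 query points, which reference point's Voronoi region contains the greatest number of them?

S1

(8.5, 4, 1) — d² to each: S1:129, S2:297.25, S3:284.75 → nearest is S1
(3.5, 4, -2.5) — d² to each: S1:40.25, S2:131.5, S3:174.5 → nearest is S1
(7.5, -6.5, 8.5) — d² to each: S1:318.5, S2:666.25, S3:329.25 → nearest is S1
(-1.5, 6, 6) — d² to each: S1:214, S2:218.25, S3:68.75 → nearest is S3
(-8.5, -1, 6) — d² to each: S1:270, S2:295.25, S3:12.75 → nearest is S3
Tally — S1:3, S3:2. S1 captures the most (3).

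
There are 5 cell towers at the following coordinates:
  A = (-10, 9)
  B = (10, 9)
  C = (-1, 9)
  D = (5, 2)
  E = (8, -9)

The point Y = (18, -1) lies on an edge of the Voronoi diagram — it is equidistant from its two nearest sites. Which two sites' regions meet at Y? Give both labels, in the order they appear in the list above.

B and E

Squared distances from Y to each site:
|YA|² = (18−(-10))² + (-1−9)² = 784 + 100 = 884
|YB|² = (18−10)² + (-1−9)² = 64 + 100 = 164
|YC|² = (18−(-1))² + (-1−9)² = 361 + 100 = 461
|YD|² = (18−5)² + (-1−2)² = 169 + 9 = 178
|YE|² = (18−8)² + (-1−(-9))² = 100 + 64 = 164
Y is equidistant from B and E (both at squared distance 164), and every other site is strictly farther — so Y lies on the B–E Voronoi edge.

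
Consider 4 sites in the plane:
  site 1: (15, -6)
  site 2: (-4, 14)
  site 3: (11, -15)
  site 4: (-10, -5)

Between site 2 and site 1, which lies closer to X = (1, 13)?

site 2

Compare squared distances:
d²(X, site 2) = (1−(-4))² + (13−14)² = 25 + 1 = 26
d²(X, site 1) = (1−15)² + (13−(-6))² = 196 + 361 = 557
26 < 557, so site 2 is closer.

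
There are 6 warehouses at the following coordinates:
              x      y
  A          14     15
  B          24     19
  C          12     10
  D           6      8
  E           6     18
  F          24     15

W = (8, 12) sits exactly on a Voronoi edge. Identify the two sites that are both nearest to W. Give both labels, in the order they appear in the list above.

C and D

Squared distances from W to each site:
|WA|² = (8−14)² + (12−15)² = 36 + 9 = 45
|WB|² = (8−24)² + (12−19)² = 256 + 49 = 305
|WC|² = (8−12)² + (12−10)² = 16 + 4 = 20
|WD|² = (8−6)² + (12−8)² = 4 + 16 = 20
|WE|² = (8−6)² + (12−18)² = 4 + 36 = 40
|WF|² = (8−24)² + (12−15)² = 256 + 9 = 265
W is equidistant from C and D (both at squared distance 20), and every other site is strictly farther — so W lies on the C–D Voronoi edge.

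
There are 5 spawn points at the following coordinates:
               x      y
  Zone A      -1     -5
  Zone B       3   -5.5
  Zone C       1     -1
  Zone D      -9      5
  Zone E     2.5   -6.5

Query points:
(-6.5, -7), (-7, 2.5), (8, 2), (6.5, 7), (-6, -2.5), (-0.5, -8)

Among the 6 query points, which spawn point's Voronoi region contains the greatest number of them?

Zone A

(-6.5, -7) — d² to each: Zone A:34.25, Zone B:92.5, Zone C:92.25, Zone D:150.25, Zone E:81.25 → nearest is Zone A
(-7, 2.5) — d² to each: Zone A:92.25, Zone B:164, Zone C:76.25, Zone D:10.25, Zone E:171.25 → nearest is Zone D
(8, 2) — d² to each: Zone A:130, Zone B:81.25, Zone C:58, Zone D:298, Zone E:102.5 → nearest is Zone C
(6.5, 7) — d² to each: Zone A:200.25, Zone B:168.5, Zone C:94.25, Zone D:244.25, Zone E:198.25 → nearest is Zone C
(-6, -2.5) — d² to each: Zone A:31.25, Zone B:90, Zone C:51.25, Zone D:65.25, Zone E:88.25 → nearest is Zone A
(-0.5, -8) — d² to each: Zone A:9.25, Zone B:18.5, Zone C:51.25, Zone D:241.25, Zone E:11.25 → nearest is Zone A
Tally — Zone A:3, Zone C:2, Zone D:1. Zone A captures the most (3).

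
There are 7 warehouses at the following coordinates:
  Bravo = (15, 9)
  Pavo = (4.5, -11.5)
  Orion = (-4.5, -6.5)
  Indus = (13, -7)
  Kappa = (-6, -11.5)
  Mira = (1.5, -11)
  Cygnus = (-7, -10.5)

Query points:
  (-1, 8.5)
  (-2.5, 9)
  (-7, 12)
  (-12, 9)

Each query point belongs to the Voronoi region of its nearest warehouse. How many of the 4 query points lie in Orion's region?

4

(-1, 8.5) — d² to each: Bravo:256.25, Pavo:430.25, Orion:237.25, Indus:436.25, Kappa:425, Mira:386.5, Cygnus:397 → nearest is Orion
(-2.5, 9) — d² to each: Bravo:306.25, Pavo:469.25, Orion:244.25, Indus:496.25, Kappa:432.5, Mira:416, Cygnus:400.5 → nearest is Orion
(-7, 12) — d² to each: Bravo:493, Pavo:684.5, Orion:348.5, Indus:761, Kappa:553.25, Mira:601.25, Cygnus:506.25 → nearest is Orion
(-12, 9) — d² to each: Bravo:729, Pavo:692.5, Orion:296.5, Indus:881, Kappa:456.25, Mira:582.25, Cygnus:405.25 → nearest is Orion
4 of the 4 points have Orion as nearest.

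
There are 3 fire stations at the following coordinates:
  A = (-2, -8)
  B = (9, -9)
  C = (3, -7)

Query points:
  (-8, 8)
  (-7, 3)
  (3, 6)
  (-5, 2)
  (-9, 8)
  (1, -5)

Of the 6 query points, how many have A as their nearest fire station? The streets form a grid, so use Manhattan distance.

4

(-8, 8) — d to each: A:22, B:34, C:26 → nearest is A
(-7, 3) — d to each: A:16, B:28, C:20 → nearest is A
(3, 6) — d to each: A:19, B:21, C:13 → nearest is C
(-5, 2) — d to each: A:13, B:25, C:17 → nearest is A
(-9, 8) — d to each: A:23, B:35, C:27 → nearest is A
(1, -5) — d to each: A:6, B:12, C:4 → nearest is C
4 of the 6 points have A as nearest.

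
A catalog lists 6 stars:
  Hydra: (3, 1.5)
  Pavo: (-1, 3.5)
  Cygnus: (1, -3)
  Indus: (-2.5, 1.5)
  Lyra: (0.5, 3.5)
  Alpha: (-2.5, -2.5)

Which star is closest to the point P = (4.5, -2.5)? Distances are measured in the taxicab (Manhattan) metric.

Cygnus

d(P, Hydra) = |4.5−3| + |-2.5−1.5| = 1.5 + 4 = 5.5
d(P, Pavo) = |4.5−(-1)| + |-2.5−3.5| = 5.5 + 6 = 11.5
d(P, Cygnus) = |4.5−1| + |-2.5−(-3)| = 3.5 + 0.5 = 4
d(P, Indus) = |4.5−(-2.5)| + |-2.5−1.5| = 7 + 4 = 11
d(P, Lyra) = |4.5−0.5| + |-2.5−3.5| = 4 + 6 = 10
d(P, Alpha) = |4.5−(-2.5)| + |-2.5−(-2.5)| = 7 + 0 = 7
Cygnus is nearest.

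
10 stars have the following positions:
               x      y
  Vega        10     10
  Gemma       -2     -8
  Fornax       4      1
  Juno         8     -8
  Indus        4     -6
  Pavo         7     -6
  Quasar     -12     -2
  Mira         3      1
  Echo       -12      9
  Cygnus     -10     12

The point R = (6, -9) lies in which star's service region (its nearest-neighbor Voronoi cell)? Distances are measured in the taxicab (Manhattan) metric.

d(R, Vega) = |6−10| + |-9−10| = 4 + 19 = 23
d(R, Gemma) = |6−(-2)| + |-9−(-8)| = 8 + 1 = 9
d(R, Fornax) = |6−4| + |-9−1| = 2 + 10 = 12
d(R, Juno) = |6−8| + |-9−(-8)| = 2 + 1 = 3
d(R, Indus) = |6−4| + |-9−(-6)| = 2 + 3 = 5
d(R, Pavo) = |6−7| + |-9−(-6)| = 1 + 3 = 4
d(R, Quasar) = |6−(-12)| + |-9−(-2)| = 18 + 7 = 25
d(R, Mira) = |6−3| + |-9−1| = 3 + 10 = 13
d(R, Echo) = |6−(-12)| + |-9−9| = 18 + 18 = 36
d(R, Cygnus) = |6−(-10)| + |-9−12| = 16 + 21 = 37
Juno is nearest.

Juno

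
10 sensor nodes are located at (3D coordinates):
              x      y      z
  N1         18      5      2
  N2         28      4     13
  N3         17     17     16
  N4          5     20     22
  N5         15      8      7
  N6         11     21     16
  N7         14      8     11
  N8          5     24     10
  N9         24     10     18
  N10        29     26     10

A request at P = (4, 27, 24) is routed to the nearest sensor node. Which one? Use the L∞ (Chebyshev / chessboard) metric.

d(P,N1) = max(14, 22, 22) = 22
d(P,N2) = max(24, 23, 11) = 24
d(P,N3) = max(13, 10, 8) = 13
d(P,N4) = max(1, 7, 2) = 7
d(P,N5) = max(11, 19, 17) = 19
d(P,N6) = max(7, 6, 8) = 8
d(P,N7) = max(10, 19, 13) = 19
d(P,N8) = max(1, 3, 14) = 14
d(P,N9) = max(20, 17, 6) = 20
d(P, N10) = max(25, 1, 14) = 25
The smallest is to N4, so P lies in the Voronoi region of N4.

N4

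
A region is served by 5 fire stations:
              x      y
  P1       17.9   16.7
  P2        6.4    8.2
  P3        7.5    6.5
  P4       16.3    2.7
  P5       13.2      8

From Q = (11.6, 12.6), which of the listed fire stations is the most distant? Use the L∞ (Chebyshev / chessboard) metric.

P4

d(Q,P1) = max(6.3, 4.1) = 6.3
d(Q,P2) = max(5.2, 4.4) = 5.2
d(Q,P3) = max(4.1, 6.1) = 6.1
d(Q,P4) = max(4.7, 9.9) = 9.9
d(Q,P5) = max(1.6, 4.6) = 4.6
The largest is to P4.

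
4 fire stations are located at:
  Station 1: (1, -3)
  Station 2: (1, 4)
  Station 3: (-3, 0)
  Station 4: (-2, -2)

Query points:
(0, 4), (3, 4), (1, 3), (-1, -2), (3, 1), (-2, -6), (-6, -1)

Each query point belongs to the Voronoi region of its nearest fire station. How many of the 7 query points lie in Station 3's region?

1

(0, 4) — d² to each: Station 1:50, Station 2:1, Station 3:25, Station 4:40 → nearest is Station 2
(3, 4) — d² to each: Station 1:53, Station 2:4, Station 3:52, Station 4:61 → nearest is Station 2
(1, 3) — d² to each: Station 1:36, Station 2:1, Station 3:25, Station 4:34 → nearest is Station 2
(-1, -2) — d² to each: Station 1:5, Station 2:40, Station 3:8, Station 4:1 → nearest is Station 4
(3, 1) — d² to each: Station 1:20, Station 2:13, Station 3:37, Station 4:34 → nearest is Station 2
(-2, -6) — d² to each: Station 1:18, Station 2:109, Station 3:37, Station 4:16 → nearest is Station 4
(-6, -1) — d² to each: Station 1:53, Station 2:74, Station 3:10, Station 4:17 → nearest is Station 3
1 of the 7 points has Station 3 as nearest.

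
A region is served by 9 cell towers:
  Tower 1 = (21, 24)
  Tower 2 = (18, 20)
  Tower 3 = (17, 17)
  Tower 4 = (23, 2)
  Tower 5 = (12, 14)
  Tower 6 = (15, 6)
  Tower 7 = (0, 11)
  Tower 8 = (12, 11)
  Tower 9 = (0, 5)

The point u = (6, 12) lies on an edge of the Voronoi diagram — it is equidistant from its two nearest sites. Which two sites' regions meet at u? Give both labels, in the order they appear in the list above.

Squared distances from u to each site:
d²(u, Tower 1) = (6−21)² + (12−24)² = 225 + 144 = 369
d²(u, Tower 2) = (6−18)² + (12−20)² = 144 + 64 = 208
d²(u, Tower 3) = (6−17)² + (12−17)² = 121 + 25 = 146
d²(u, Tower 4) = (6−23)² + (12−2)² = 289 + 100 = 389
d²(u, Tower 5) = (6−12)² + (12−14)² = 36 + 4 = 40
d²(u, Tower 6) = (6−15)² + (12−6)² = 81 + 36 = 117
d²(u, Tower 7) = (6−0)² + (12−11)² = 36 + 1 = 37
d²(u, Tower 8) = (6−12)² + (12−11)² = 36 + 1 = 37
d²(u, Tower 9) = (6−0)² + (12−5)² = 36 + 49 = 85
u is equidistant from Tower 7 and Tower 8 (both at squared distance 37), and every other site is strictly farther — so u lies on the Tower 7–Tower 8 Voronoi edge.

Tower 7 and Tower 8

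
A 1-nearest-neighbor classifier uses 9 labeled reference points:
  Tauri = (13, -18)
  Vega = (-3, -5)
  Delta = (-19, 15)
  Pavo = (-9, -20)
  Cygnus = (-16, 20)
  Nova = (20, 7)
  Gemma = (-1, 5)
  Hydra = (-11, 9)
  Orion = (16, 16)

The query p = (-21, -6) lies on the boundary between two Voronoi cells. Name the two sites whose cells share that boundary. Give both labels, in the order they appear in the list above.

Vega and Hydra

Squared distances from p to each site:
d²(p, Tauri) = (-21−13)² + (-6−(-18))² = 1156 + 144 = 1300
d²(p, Vega) = (-21−(-3))² + (-6−(-5))² = 324 + 1 = 325
d²(p, Delta) = (-21−(-19))² + (-6−15)² = 4 + 441 = 445
d²(p, Pavo) = (-21−(-9))² + (-6−(-20))² = 144 + 196 = 340
d²(p, Cygnus) = (-21−(-16))² + (-6−20)² = 25 + 676 = 701
d²(p, Nova) = (-21−20)² + (-6−7)² = 1681 + 169 = 1850
d²(p, Gemma) = (-21−(-1))² + (-6−5)² = 400 + 121 = 521
d²(p, Hydra) = (-21−(-11))² + (-6−9)² = 100 + 225 = 325
d²(p, Orion) = (-21−16)² + (-6−16)² = 1369 + 484 = 1853
p is equidistant from Vega and Hydra (both at squared distance 325), and every other site is strictly farther — so p lies on the Vega–Hydra Voronoi edge.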